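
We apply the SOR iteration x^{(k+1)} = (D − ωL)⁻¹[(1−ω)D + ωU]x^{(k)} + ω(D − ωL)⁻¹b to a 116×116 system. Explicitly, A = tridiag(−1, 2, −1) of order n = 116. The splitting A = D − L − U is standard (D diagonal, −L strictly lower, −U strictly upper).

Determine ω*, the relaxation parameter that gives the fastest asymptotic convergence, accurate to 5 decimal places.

ω* = 1.94771

spectrum of D⁻¹(L+U) = {cos(kπ/117) : 1≤k≤116}; ρ_J = cos(π/117) = 0.99964.
√(1 − cos²(π/117)) = sin(π/117) ≈ 0.026848.
So ω* = 2/1.026848 = 1.94771 (Young).
ρ_SOR = ω* − 1 ≈ 0.94771.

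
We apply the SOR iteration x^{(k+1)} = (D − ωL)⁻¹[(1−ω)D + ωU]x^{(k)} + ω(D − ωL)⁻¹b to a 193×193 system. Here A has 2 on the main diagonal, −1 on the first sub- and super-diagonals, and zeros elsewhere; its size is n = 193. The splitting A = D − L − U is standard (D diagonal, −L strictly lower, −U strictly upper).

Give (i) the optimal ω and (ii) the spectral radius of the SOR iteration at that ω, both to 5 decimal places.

ω* = 1.96813, ρ_SOR = 0.96813

B_J for the 193×193 system has eigenvalues cos(kπ/194); ρ_J = cos(π/194) = 0.99987.
root = sin(π/194) = 0.016193  (since 1−cos² = sin²).
Then 2/(1+√(1−ρ_J²)) = 2/(1+0.016193); ω* = 2/1.016193 = 1.96813.
[ρ_SOR] ω* − 1 = 0.96813.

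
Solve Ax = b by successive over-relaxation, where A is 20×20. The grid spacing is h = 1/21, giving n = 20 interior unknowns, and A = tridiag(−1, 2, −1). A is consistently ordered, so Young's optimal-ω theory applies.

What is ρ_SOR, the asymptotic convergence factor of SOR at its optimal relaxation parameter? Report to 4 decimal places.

[ρ_J] n=20: ρ(B_J) = cos(π/(n+1)) = cos(π/21) = 0.9888.
root = sin(π/21) = 0.14904  (since 1−cos² = sin²).
So ω* = 2/1.14904 = 1.7406 (Young).
[ρ_SOR] ω* − 1 = 0.7406.

ρ_SOR = 0.7406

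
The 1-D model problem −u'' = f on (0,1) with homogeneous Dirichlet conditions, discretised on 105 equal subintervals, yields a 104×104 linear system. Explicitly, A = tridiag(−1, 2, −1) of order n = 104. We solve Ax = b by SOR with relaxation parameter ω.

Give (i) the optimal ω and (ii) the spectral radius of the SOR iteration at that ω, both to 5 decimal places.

B_J for the 104×104 system has eigenvalues cos(kπ/105); ρ_J = cos(π/105) = 0.99955.
root = sin(π/105) = 0.029915  (since 1−cos² = sin²).
Then 2/(1+√(1−ρ_J²)) = 2/(1+0.029915); ω* = 2/1.029915 = 1.94191.
ρ_SOR = ω* − 1 = 1.94191 − 1 = 0.94191.

ω* = 1.94191, ρ_SOR = 0.94191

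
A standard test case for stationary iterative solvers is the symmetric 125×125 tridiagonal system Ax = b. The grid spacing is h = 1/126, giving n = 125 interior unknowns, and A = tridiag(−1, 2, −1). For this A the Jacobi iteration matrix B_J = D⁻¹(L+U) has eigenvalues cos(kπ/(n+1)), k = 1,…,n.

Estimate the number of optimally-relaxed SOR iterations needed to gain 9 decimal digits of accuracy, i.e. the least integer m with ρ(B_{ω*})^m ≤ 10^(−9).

n=125: λ(B_J) = 1 − λ(A)/2 = cos(kπ/126); k=1 gives ρ_J = 0.9996892.
root = sin(π/126) = 0.0249307  (since 1−cos² = sin²).
ω* = 2/(1 + 0.0249307) = 2/1.0249307 = 1.9513514.
ρ_SOR = ω* − 1 = 1.9513514 − 1 = 0.9513514.
m ≥ 9·ln10 / (−ln 0.9513514) = 415.531; smallest integer m = 416.

m = 416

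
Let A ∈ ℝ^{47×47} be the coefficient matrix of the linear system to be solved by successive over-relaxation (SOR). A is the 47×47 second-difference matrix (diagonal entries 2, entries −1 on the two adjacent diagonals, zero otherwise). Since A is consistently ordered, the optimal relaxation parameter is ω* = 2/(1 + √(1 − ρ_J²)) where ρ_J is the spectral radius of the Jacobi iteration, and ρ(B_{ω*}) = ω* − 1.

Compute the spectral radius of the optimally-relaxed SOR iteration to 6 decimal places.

[ρ_J] n=47: ρ(B_J) = cos(π/(n+1)) = cos(π/48) = 0.997859.
1 − cos²(π/48) = sin²(π/48) ⇒ √(1−ρ_J²) = sin(π/48) = 0.0654031.
So ω* = 2/1.0654031 = 1.877224 (Young).
ρ_SOR = ω* − 1 = 1.877224 − 1 = 0.877224.

ρ_SOR = 0.877224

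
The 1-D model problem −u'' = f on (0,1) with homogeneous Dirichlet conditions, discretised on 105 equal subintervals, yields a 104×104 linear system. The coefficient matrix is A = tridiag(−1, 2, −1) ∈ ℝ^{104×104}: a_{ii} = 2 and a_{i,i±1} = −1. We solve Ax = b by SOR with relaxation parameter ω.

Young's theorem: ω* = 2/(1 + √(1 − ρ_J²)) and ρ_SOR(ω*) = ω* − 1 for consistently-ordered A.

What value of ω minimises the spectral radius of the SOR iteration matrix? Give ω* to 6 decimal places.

ω* = 1.941907

spectrum of D⁻¹(L+U) = {cos(kπ/105) : 1≤k≤104}; ρ_J = cos(π/105) = 0.999552.
√(1−ρ_J²) = |sin(π/105)| = 0.0299155
Young: ω* = 2/(1+√(1−ρ_J²)) = 2/(1+0.0299155) = 2/1.0299155 = 1.941907.
At ω = 1.941907 every |λ(B_ω)| = ω−1, so ρ_SOR = 0.941907.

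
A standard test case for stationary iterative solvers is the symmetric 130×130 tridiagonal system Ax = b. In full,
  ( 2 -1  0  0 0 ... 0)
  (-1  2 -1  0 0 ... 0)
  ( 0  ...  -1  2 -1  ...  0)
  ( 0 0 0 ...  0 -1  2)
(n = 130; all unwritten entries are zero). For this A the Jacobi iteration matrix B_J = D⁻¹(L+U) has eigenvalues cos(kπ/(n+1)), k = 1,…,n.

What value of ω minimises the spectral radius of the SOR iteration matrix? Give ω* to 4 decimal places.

[ρ_J] n=130: ρ(B_J) = cos(π/(n+1)) = cos(π/131) = 0.9997.
√(1−ρ_J²) = |sin(π/131)| = 0.02398
ω* = 2/(1 + 0.02398) = 2/1.02398 = 1.9532.
ρ(B_{ω*}) = ω*−1 = 0.9532

ω* = 1.9532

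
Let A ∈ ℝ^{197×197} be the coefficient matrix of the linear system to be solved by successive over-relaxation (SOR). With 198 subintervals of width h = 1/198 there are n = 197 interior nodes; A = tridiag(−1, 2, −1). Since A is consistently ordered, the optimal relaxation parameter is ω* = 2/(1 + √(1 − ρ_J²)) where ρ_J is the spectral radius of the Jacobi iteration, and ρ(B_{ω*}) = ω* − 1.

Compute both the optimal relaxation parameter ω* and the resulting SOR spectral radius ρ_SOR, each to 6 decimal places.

B_J for the 197×197 system has eigenvalues cos(kπ/198); ρ_J = cos(π/198) = 0.999874.
root = sin(π/198) = 0.0158660  (since 1−cos² = sin²).
ω* = 2/(1 + 0.0158660) = 2/1.0158660 = 1.968764.
ρ_SOR = ω* − 1 = 1.968764 − 1 = 0.968764.

ω* = 1.968764, ρ_SOR = 0.968764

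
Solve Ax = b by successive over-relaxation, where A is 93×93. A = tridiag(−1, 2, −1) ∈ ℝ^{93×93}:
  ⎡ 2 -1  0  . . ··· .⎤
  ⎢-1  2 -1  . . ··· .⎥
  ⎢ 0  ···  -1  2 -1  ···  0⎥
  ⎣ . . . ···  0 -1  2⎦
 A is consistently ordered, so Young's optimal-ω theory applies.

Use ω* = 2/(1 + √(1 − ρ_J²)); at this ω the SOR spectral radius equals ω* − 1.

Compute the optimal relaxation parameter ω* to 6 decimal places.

½·tridiag(1,0,1) at n=93: λ_k = cos(kπ/94); max |λ| at k=1 ⇒ ρ_J = cos(π/94) ≈ 0.999442.
√(1 − cos²(π/94)) = sin(π/94) ≈ 0.0334150.
ω* = 2/(1+0.0334150) = 1.935331
and ρ(B_{ω*}) = 1.935331 − 1 = 0.935331.

ω* = 1.935331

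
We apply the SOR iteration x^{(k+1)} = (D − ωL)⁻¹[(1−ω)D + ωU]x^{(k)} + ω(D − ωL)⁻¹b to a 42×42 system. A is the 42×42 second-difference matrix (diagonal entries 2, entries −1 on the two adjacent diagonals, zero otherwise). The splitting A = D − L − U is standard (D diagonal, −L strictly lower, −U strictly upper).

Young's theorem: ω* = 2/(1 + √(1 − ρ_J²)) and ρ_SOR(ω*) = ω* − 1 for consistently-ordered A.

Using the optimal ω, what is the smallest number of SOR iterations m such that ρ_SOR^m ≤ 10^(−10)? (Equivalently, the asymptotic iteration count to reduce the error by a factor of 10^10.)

m = 158

n=42: λ(B_J) = 1 − λ(A)/2 = cos(kπ/43); k=1 gives ρ_J = 0.9973323.
√(1−ρ_J²) = |sin(π/43)| = 0.0729953
[ω*] 2 ÷ (1 + 0.0729953) = 2 ÷ 1.0729953 = 1.8639411.
and ρ(B_{ω*}) = 1.8639411 − 1 = 0.8639411.
(0.8639411)^m ≤ 10^{−10}  ⇒  m·ln(0.8639411) ≤ −10·ln10  ⇒  m ≥ 157.441  ⇒  m = 158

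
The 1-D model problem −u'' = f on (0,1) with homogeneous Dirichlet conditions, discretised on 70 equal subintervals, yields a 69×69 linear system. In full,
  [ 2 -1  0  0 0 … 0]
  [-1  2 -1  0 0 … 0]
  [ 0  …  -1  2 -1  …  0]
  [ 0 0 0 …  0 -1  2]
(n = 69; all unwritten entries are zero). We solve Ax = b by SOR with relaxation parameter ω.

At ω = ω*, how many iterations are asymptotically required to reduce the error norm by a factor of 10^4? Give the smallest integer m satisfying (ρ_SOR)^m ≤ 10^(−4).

With n=69, ρ(Jacobi) = cos(π/70) = 0.9989931.
√(1 − cos²(π/70)) = sin(π/70) ≈ 0.0448648.
So ω* = 2/1.0448648 = 1.9141232 (Young).
ρ(B_{ω*}) = ω*−1 = 0.9141232
Need (0.9141232)^m ≤ 10^(−4): m ≥ 4·ln10/|ln 0.9141232| = 9.21034/0.0897899 = 102.577 ⇒ m = 103.

m = 103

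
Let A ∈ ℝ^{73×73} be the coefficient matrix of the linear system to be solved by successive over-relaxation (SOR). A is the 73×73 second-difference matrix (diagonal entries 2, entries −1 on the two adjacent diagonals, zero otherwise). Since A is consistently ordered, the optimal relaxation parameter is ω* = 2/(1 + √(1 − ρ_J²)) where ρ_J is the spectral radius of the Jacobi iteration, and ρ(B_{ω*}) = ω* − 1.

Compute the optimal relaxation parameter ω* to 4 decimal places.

ω* = 1.9186

½·tridiag(1,0,1) at n=73: λ_k = cos(kπ/74); max |λ| at k=1 ⇒ ρ_J = cos(π/74) ≈ 0.9991.
√(1 − cos²(π/74)) = sin(π/74) ≈ 0.04244.
Then 2/(1+√(1−ρ_J²)) = 2/(1+0.04244); ω* = 2/1.04244 = 1.9186.
[ρ_SOR] ω* − 1 = 0.9186.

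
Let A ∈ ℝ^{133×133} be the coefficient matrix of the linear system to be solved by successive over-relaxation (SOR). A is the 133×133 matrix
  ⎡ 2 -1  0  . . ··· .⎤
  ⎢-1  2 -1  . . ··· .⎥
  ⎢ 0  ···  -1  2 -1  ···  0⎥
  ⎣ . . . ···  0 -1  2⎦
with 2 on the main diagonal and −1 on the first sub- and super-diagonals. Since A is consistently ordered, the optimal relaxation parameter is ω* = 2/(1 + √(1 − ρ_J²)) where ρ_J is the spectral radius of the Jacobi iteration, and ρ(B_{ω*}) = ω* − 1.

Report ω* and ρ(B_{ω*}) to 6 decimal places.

ω* = 1.954189, ρ_SOR = 0.954189

B_J for the 133×133 system has eigenvalues cos(kπ/134); ρ_J = cos(π/134) = 0.999725.
root = sin(π/134) = 0.0234426  (since 1−cos² = sin²).
ω* = 2/(1+0.0234426) = 1.954189
ρ_SOR = ω* − 1 = 1.954189 − 1 = 0.954189.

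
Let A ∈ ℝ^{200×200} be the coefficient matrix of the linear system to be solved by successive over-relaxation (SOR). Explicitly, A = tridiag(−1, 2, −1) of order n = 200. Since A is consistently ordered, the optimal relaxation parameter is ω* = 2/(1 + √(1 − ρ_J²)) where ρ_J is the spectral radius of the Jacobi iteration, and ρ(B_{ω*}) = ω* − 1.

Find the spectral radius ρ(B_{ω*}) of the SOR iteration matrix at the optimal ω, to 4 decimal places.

ρ_SOR = 0.9692

n=200: λ(B_J) = 1 − λ(A)/2 = cos(kπ/201); k=1 gives ρ_J = 0.9999.
√(1−ρ_J²) simplifies to sin(π/201) = 0.01563.
ω* = 2/(1 + 0.01563) = 2/1.01563 = 1.9692.
Hence ρ(B_{ω*}) = 1.9692 − 1 = 0.9692.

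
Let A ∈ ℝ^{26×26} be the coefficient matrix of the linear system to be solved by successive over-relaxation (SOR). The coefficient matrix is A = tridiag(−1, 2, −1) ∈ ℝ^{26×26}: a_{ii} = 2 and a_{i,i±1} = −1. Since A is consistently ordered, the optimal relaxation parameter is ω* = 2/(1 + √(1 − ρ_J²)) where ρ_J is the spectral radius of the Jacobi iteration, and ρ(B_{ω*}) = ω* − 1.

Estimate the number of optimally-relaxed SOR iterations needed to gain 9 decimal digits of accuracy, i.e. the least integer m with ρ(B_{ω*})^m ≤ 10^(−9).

spectrum of D⁻¹(L+U) = {cos(kπ/27) : 1≤k≤26}; ρ_J = cos(π/27) = 0.9932384.
1 − cos²(π/27) = sin²(π/27) ⇒ √(1−ρ_J²) = sin(π/27) = 0.1160929.
ω* = 2 / (1 + 0.1160929) = 2 / 1.1160929 ≈ 1.7919655.
ρ_SOR = ω* − 1 ≈ 0.7919655.
Need (0.7919655)^m ≤ 10^(−9): m ≥ 9·ln10/|ln 0.7919655| = 20.7233/0.233237 = 88.851 ⇒ m = 89.

m = 89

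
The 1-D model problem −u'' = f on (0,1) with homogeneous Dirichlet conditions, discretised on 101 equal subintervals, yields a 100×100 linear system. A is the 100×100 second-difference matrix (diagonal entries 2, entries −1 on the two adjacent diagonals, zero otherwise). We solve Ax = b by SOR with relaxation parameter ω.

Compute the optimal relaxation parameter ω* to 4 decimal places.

ω* = 1.9397

B_J for the 100×100 system has eigenvalues cos(kπ/101); ρ_J = cos(π/101) = 0.9995.
√(1−ρ_J²) = |sin(π/101)| = 0.03110
Young: ω* = 2/(1+√(1−ρ_J²)) = 2/(1+0.03110) = 2/1.03110 = 1.9397.
ρ(B_{ω*}) = ω*−1 = 0.9397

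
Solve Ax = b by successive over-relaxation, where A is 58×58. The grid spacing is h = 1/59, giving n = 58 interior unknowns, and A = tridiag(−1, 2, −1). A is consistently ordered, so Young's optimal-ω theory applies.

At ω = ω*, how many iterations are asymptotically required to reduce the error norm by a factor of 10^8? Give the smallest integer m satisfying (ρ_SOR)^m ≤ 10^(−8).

½·tridiag(1,0,1) at n=58: λ_k = cos(kπ/59); max |λ| at k=1 ⇒ ρ_J = cos(π/59) ≈ 0.9985827.
√(1 − cos²(π/59)) = sin(π/59) ≈ 0.0532222.
[ω*] 2 ÷ (1 + 0.0532222) = 2 ÷ 1.0532222 = 1.8989345.
[ρ_SOR] ω* − 1 = 0.8989345.
m ≥ 8·ln10 / (−ln 0.8989345) = 172.891; smallest integer m = 173.

m = 173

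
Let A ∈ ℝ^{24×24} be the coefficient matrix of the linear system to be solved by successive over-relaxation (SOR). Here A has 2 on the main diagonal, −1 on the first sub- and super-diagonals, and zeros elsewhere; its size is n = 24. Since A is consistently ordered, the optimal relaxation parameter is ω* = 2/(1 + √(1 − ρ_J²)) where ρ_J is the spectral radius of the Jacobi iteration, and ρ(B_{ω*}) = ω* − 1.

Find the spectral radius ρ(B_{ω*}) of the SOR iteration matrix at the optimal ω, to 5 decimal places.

ρ_SOR = 0.77725

n=24: λ(B_J) = 1 − λ(A)/2 = cos(kπ/25); k=1 gives ρ_J = 0.99211.
1 − cos²(π/25) = sin²(π/25) ⇒ √(1−ρ_J²) = sin(π/25) = 0.125333.
ω* = 2 / (1 + 0.125333) = 2 / 1.125333 ≈ 1.77725.
ρ(B_{ω*}) = ω*−1 = 0.77725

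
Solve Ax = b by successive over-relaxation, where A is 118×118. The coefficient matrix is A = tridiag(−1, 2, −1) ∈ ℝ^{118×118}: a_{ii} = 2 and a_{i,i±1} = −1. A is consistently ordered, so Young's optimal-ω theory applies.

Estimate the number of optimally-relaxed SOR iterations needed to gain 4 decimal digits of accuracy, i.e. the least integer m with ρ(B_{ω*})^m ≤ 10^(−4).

m = 175

With n=118, ρ(Jacobi) = cos(π/119) = 0.9996515.
√(1−ρ_J²) simplifies to sin(π/119) = 0.0263969.
ω* = 2 / (1 + 0.0263969) = 2 / 1.0263969 ≈ 1.9485640.
ρ_SOR = ω* − 1 = 1.9485640 − 1 = 0.9485640.
(0.9485640)^m ≤ 10^{−4}  ⇒  m·ln(0.9485640) ≤ −4·ln10  ⇒  m ≥ 174.418  ⇒  m = 175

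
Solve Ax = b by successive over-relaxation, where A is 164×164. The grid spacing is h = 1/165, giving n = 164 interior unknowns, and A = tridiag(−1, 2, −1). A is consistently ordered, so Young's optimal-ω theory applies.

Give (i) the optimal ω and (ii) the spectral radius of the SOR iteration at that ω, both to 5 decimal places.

ω* = 1.96263, ρ_SOR = 0.96263

n=164: λ(B_J) = 1 − λ(A)/2 = cos(kπ/165); k=1 gives ρ_J = 0.99982.
root = sin(π/165) = 0.019039  (since 1−cos² = sin²).
[ω*] 2 ÷ (1 + 0.019039) = 2 ÷ 1.019039 = 1.96263.
ρ_SOR = ω* − 1 ≈ 0.96263.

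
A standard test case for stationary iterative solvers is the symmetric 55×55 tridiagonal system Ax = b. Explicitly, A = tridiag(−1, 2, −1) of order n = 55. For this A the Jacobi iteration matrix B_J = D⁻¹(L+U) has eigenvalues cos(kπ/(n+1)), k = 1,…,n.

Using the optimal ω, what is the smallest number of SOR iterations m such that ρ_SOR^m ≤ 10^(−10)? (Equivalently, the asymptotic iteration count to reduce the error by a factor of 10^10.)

[ρ_J] n=55: ρ(B_J) = cos(π/(n+1)) = cos(π/56) = 0.9984268.
√(1 − cos²(π/56)) = sin(π/56) ≈ 0.0560704.
Young: ω* = 2/(1+√(1−ρ_J²)) = 2/(1+0.0560704) = 2/1.0560704 = 1.8938131.
Hence ρ(B_{ω*}) = 1.8938131 − 1 = 0.8938131.
Need (0.8938131)^m ≤ 10^(−10): m ≥ 10·ln10/|ln 0.8938131| = 23.0259/0.112259 = 205.114 ⇒ m = 206.

m = 206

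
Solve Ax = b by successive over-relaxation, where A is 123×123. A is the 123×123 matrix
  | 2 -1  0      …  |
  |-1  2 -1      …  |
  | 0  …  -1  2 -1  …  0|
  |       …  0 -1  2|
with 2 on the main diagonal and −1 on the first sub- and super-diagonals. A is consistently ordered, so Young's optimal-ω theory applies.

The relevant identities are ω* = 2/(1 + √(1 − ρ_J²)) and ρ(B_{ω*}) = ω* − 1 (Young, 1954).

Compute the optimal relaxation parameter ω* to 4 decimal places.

n=123: λ(B_J) = 1 − λ(A)/2 = cos(kπ/124); k=1 gives ρ_J = 0.9997.
root = sin(π/124) = 0.02533  (since 1−cos² = sin²).
ω* = 2 / (1 + 0.02533) = 2 / 1.02533 ≈ 1.9506.
ρ(B_{ω*}) = ω*−1 = 0.9506

ω* = 1.9506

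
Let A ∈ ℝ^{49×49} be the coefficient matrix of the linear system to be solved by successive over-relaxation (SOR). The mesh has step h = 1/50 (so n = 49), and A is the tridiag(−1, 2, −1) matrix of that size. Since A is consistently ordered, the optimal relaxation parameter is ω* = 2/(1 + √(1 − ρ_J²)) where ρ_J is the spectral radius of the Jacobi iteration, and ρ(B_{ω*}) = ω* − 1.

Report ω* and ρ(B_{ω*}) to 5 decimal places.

ω* = 1.88184, ρ_SOR = 0.88184

n=49: λ(B_J) = 1 − λ(A)/2 = cos(kπ/50); k=1 gives ρ_J = 0.99803.
√(1−ρ_J²) = |sin(π/50)| = 0.062791
So ω* = 2/1.062791 = 1.88184 (Young).
and ρ(B_{ω*}) = 1.88184 − 1 = 0.88184.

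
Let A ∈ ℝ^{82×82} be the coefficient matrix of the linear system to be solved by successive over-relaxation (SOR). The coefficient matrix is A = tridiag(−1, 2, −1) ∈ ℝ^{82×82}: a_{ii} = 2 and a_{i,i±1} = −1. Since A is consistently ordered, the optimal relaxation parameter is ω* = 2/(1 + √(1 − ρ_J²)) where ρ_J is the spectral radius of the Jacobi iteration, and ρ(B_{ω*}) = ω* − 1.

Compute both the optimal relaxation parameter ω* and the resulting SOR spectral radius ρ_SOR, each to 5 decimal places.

ρ_J = max_k |cos(kπ/83)| = cos(π/83) = 0.99928
√(1−ρ_J²) simplifies to sin(π/83) = 0.037841.
Young: ω* = 2/(1+√(1−ρ_J²)) = 2/(1+0.037841) = 2/1.037841 = 1.92708.
ρ_SOR = ω* − 1 = 1.92708 − 1 = 0.92708.

ω* = 1.92708, ρ_SOR = 0.92708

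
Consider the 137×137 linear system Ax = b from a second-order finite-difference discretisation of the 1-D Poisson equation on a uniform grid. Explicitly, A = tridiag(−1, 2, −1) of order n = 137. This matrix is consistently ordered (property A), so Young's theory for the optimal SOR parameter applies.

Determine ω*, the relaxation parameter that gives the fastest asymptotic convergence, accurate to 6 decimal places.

ω* = 1.955487

ρ_J = max_k |cos(kπ/138)| = cos(π/138) = 0.999741
√(1 − cos²(π/138)) = sin(π/138) ≈ 0.0227632.
Young: ω* = 2/(1+√(1−ρ_J²)) = 2/(1+0.0227632) = 2/1.0227632 = 1.955487.
and ρ(B_{ω*}) = 1.955487 − 1 = 0.955487.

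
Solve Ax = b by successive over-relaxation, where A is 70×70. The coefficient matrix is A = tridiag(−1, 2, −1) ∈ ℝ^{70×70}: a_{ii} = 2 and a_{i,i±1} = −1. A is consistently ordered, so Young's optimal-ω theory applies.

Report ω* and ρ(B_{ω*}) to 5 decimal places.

ω* = 1.91528, ρ_SOR = 0.91528

B_J for the 70×70 system has eigenvalues cos(kπ/71); ρ_J = cos(π/71) = 0.99902.
root = sin(π/71) = 0.044233  (since 1−cos² = sin²).
ω* = 2/(1 + 0.044233) = 2/1.044233 = 1.91528.
[ρ_SOR] ω* − 1 = 0.91528.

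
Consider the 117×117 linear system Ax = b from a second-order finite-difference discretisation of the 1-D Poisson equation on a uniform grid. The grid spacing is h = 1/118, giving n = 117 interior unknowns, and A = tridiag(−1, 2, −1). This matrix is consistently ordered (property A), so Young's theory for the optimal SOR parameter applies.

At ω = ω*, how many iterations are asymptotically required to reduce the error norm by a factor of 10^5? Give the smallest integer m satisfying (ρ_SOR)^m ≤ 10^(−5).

m = 217

With n=117, ρ(Jacobi) = cos(π/118) = 0.9996456.
1 − cos²(π/118) = sin²(π/118) ⇒ √(1−ρ_J²) = sin(π/118) = 0.0266205.
ω* = 2/(1+0.0266205) = 1.9481396
At ω = 1.9481396 every |λ(B_ω)| = ω−1, so ρ_SOR = 0.9481396.
(0.9481396)^m ≤ 10^{−5}  ⇒  m·ln(0.9481396) ≤ −5·ln10  ⇒  m ≥ 216.190  ⇒  m = 217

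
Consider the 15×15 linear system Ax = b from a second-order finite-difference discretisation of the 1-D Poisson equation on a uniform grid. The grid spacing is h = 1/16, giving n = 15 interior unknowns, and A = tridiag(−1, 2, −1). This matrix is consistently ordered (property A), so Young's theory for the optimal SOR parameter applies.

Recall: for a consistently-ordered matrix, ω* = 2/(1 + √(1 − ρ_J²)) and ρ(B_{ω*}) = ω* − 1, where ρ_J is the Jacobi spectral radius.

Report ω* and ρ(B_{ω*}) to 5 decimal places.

½·tridiag(1,0,1) at n=15: λ_k = cos(kπ/16); max |λ| at k=1 ⇒ ρ_J = cos(π/16) ≈ 0.98079.
√(1 − cos²(π/16)) = sin(π/16) ≈ 0.195090.
So ω* = 2/1.195090 = 1.67351 (Young).
ρ_SOR = ω* − 1 = 1.67351 − 1 = 0.67351.

ω* = 1.67351, ρ_SOR = 0.67351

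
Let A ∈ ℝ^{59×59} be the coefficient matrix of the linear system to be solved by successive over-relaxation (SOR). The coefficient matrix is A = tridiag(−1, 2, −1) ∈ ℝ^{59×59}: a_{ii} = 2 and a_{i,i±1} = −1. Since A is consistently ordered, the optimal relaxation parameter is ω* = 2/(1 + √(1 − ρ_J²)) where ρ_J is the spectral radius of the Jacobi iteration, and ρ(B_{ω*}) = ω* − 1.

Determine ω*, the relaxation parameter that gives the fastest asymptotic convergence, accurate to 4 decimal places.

ω* = 1.9005

B_J for the 59×59 system has eigenvalues cos(kπ/60); ρ_J = cos(π/60) = 0.9986.
1 − cos²(π/60) = sin²(π/60) ⇒ √(1−ρ_J²) = sin(π/60) = 0.05234.
So ω* = 2/1.05234 = 1.9005 (Young).
[ρ_SOR] ω* − 1 = 0.9005.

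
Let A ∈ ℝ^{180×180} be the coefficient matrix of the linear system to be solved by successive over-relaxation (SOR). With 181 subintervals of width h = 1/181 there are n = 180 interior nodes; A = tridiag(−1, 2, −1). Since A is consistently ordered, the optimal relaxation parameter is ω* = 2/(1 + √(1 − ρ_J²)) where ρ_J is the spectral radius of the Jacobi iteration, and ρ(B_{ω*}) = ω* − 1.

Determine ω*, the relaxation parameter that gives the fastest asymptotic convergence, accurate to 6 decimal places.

ω* = 1.965880

B_J for the 180×180 system has eigenvalues cos(kπ/181); ρ_J = cos(π/181) = 0.999849.
√(1−ρ_J²) = |sin(π/181)| = 0.0173560
Young: ω* = 2/(1+√(1−ρ_J²)) = 2/(1+0.0173560) = 2/1.0173560 = 1.965880.
and ρ(B_{ω*}) = 1.965880 − 1 = 0.965880.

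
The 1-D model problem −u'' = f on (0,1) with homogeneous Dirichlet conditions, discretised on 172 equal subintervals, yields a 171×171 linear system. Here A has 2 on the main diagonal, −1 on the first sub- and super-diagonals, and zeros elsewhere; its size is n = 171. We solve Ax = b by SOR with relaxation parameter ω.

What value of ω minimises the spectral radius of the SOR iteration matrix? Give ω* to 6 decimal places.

[ρ_J] n=171: ρ(B_J) = cos(π/(n+1)) = cos(π/172) = 0.999833.
√(1−ρ_J²) simplifies to sin(π/172) = 0.0182641.
ω* = 2/(1 + 0.0182641) = 2/1.0182641 = 1.964127.
At ω = 1.964127 every |λ(B_ω)| = ω−1, so ρ_SOR = 0.964127.

ω* = 1.964127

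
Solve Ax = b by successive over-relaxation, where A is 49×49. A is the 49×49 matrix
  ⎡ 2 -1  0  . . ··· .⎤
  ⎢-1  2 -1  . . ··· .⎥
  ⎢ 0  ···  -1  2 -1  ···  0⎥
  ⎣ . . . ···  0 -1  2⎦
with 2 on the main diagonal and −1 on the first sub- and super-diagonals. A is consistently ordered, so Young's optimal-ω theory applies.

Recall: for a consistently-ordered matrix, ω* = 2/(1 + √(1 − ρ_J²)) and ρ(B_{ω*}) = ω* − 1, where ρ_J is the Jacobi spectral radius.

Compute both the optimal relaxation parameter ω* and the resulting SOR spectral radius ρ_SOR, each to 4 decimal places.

½·tridiag(1,0,1) at n=49: λ_k = cos(kπ/50); max |λ| at k=1 ⇒ ρ_J = cos(π/50) ≈ 0.9980.
√(1 − cos²(π/50)) = sin(π/50) ≈ 0.06279.
ω* = 2 / (1 + 0.06279) = 2 / 1.06279 ≈ 1.8818.
ρ(B_{ω*}) = ω*−1 = 0.8818

ω* = 1.8818, ρ_SOR = 0.8818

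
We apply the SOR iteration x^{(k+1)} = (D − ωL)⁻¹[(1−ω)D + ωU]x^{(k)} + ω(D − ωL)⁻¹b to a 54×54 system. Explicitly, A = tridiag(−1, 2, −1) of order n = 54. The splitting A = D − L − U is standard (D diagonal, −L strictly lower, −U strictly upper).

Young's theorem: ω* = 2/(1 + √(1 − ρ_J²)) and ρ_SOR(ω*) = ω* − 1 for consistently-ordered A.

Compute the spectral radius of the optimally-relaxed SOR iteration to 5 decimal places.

With n=54, ρ(Jacobi) = cos(π/55) = 0.99837.
√(1−ρ_J²) = |sin(π/55)| = 0.057089
ω* = 2 / (1 + 0.057089) = 2 / 1.057089 ≈ 1.89199.
[ρ_SOR] ω* − 1 = 0.89199.

ρ_SOR = 0.89199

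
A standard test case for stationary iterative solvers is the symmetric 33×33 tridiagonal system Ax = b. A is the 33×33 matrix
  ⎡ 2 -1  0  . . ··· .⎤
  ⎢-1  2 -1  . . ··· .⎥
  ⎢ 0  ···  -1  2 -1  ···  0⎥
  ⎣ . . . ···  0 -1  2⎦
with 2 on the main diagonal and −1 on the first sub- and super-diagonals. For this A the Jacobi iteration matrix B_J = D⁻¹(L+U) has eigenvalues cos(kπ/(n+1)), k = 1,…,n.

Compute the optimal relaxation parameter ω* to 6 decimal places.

[ρ_J] n=33: ρ(B_J) = cos(π/(n+1)) = cos(π/34) = 0.995734.
1 − cos²(π/34) = sin²(π/34) ⇒ √(1−ρ_J²) = sin(π/34) = 0.0922684.
So ω* = 2/1.0922684 = 1.831052 (Young).
At ω = 1.831052 every |λ(B_ω)| = ω−1, so ρ_SOR = 0.831052.

ω* = 1.831052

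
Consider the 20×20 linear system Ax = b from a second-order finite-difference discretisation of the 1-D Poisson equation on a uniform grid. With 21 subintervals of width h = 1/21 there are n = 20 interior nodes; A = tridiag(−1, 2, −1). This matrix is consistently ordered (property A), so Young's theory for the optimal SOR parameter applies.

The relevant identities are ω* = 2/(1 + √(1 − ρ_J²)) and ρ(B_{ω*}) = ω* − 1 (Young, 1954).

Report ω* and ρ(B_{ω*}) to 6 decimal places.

ρ_J = max_k |cos(kπ/21)| = cos(π/21) = 0.988831
root = sin(π/21) = 0.1490423  (since 1−cos² = sin²).
So ω* = 2/1.1490423 = 1.740580 (Young).
Hence ρ(B_{ω*}) = 1.740580 − 1 = 0.740580.

ω* = 1.740580, ρ_SOR = 0.740580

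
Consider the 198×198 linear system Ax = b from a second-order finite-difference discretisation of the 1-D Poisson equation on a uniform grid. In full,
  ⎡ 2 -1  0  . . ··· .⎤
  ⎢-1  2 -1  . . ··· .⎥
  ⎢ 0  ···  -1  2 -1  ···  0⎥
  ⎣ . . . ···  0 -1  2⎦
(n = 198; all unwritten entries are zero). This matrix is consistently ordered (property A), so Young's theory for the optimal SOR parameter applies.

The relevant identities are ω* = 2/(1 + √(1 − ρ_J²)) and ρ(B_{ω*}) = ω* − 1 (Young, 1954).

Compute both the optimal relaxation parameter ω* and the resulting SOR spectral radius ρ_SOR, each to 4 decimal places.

ω* = 1.9689, ρ_SOR = 0.9689

[ρ_J] n=198: ρ(B_J) = cos(π/(n+1)) = cos(π/199) = 0.9999.
1 − cos²(π/199) = sin²(π/199) ⇒ √(1−ρ_J²) = sin(π/199) = 0.01579.
Then 2/(1+√(1−ρ_J²)) = 2/(1+0.01579); ω* = 2/1.01579 = 1.9689.
[ρ_SOR] ω* − 1 = 0.9689.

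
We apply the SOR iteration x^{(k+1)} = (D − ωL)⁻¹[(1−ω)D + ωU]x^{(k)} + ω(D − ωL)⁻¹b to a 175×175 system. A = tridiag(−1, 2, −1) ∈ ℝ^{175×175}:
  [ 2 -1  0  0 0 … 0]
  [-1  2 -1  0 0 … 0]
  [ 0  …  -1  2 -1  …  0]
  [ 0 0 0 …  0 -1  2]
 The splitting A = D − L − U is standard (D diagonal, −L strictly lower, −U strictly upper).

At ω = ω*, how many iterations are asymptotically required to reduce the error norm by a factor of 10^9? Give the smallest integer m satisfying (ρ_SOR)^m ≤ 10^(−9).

m = 581

n=175: λ(B_J) = 1 − λ(A)/2 = cos(kπ/176); k=1 gives ρ_J = 0.9998407.
root = sin(π/176) = 0.0178490  (since 1−cos² = sin²).
ω* = 2/(1+0.0178490) = 1.9649280
[ρ_SOR] ω* − 1 = 0.9649280.
m ≥ 9·ln10 / (−ln 0.9649280) = 580.455; smallest integer m = 581.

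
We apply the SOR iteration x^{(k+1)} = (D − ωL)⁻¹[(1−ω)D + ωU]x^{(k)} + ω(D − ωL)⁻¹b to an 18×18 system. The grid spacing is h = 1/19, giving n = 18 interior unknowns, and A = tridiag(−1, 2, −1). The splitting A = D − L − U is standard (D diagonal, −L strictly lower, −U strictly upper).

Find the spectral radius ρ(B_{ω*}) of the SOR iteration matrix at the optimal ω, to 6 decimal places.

½·tridiag(1,0,1) at n=18: λ_k = cos(kπ/19); max |λ| at k=1 ⇒ ρ_J = cos(π/19) ≈ 0.986361.
1 − cos²(π/19) = sin²(π/19) ⇒ √(1−ρ_J²) = sin(π/19) = 0.1645946.
[ω*] 2 ÷ (1 + 0.1645946) = 2 ÷ 1.1645946 = 1.717336.
ρ_SOR = ω* − 1 ≈ 0.717336.

ρ_SOR = 0.717336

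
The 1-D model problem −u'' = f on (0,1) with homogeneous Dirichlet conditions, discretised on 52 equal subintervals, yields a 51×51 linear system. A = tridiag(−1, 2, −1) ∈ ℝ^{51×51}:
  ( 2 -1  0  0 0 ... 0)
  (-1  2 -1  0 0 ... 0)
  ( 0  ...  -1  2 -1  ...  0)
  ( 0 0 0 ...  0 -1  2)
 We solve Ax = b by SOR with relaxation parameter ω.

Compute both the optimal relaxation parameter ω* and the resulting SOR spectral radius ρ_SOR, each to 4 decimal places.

ω* = 1.8861, ρ_SOR = 0.8861

B_J for the 51×51 system has eigenvalues cos(kπ/52); ρ_J = cos(π/52) = 0.9982.
√(1 − cos²(π/52)) = sin(π/52) ≈ 0.06038.
ω* = 2/(1 + 0.06038) = 2/1.06038 = 1.8861.
and ρ(B_{ω*}) = 1.8861 − 1 = 0.8861.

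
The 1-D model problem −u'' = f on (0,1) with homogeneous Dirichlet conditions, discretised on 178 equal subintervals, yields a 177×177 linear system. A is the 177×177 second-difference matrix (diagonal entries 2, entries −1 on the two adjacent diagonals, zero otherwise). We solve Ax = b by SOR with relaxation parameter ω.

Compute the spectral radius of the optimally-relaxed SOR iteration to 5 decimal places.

With n=177, ρ(Jacobi) = cos(π/178) = 0.99984.
1 − cos²(π/178) = sin²(π/178) ⇒ √(1−ρ_J²) = sin(π/178) = 0.017648.
Then 2/(1+√(1−ρ_J²)) = 2/(1+0.017648); ω* = 2/1.017648 = 1.96532.
ρ(B_{ω*}) = ω*−1 = 0.96532

ρ_SOR = 0.96532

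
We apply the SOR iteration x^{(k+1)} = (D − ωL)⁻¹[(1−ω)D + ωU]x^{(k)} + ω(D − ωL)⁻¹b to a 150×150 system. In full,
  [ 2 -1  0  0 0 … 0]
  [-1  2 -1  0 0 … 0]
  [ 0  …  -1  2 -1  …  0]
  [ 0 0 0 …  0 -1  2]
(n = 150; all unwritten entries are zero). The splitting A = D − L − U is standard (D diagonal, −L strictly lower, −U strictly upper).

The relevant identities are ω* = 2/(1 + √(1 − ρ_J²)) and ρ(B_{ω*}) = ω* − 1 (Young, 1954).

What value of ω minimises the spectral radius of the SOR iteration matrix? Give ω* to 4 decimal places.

ω* = 1.9592

ρ_J = max_k |cos(kπ/151)| = cos(π/151) = 0.9998
√(1−ρ_J²) simplifies to sin(π/151) = 0.02080.
ω* = 2/(1+0.02080) = 1.9592
Hence ρ(B_{ω*}) = 1.9592 − 1 = 0.9592.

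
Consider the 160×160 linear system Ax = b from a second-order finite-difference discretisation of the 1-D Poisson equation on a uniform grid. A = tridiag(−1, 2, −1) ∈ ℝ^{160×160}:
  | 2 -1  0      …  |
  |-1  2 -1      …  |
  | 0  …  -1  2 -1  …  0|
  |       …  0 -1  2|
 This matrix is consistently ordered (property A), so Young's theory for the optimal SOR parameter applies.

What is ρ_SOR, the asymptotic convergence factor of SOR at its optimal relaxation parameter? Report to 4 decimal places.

B_J for the 160×160 system has eigenvalues cos(kπ/161); ρ_J = cos(π/161) = 0.9998.
1 − cos²(π/161) = sin²(π/161) ⇒ √(1−ρ_J²) = sin(π/161) = 0.01951.
So ω* = 2/1.01951 = 1.9617 (Young).
ρ_SOR = ω* − 1 = 1.9617 − 1 = 0.9617.

ρ_SOR = 0.9617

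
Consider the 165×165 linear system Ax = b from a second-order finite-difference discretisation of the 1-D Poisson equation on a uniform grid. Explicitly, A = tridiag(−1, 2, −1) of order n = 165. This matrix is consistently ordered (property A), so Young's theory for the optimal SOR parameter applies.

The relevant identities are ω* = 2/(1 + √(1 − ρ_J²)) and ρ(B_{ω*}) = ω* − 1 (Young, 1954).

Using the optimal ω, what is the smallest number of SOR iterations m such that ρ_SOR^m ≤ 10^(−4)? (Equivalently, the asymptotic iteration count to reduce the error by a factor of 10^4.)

m = 244

With n=165, ρ(Jacobi) = cos(π/166) = 0.9998209.
√(1−ρ_J²) simplifies to sin(π/166) = 0.0189241.
Young: ω* = 2/(1+√(1−ρ_J²)) = 2/(1+0.0189241) = 2/1.0189241 = 1.9628547.
Hence ρ(B_{ω*}) = 1.9628547 − 1 = 0.9628547.
(0.9628547)^m ≤ 10^{−4}  ⇒  m·ln(0.9628547) ≤ −4·ln10  ⇒  m ≥ 243.320  ⇒  m = 244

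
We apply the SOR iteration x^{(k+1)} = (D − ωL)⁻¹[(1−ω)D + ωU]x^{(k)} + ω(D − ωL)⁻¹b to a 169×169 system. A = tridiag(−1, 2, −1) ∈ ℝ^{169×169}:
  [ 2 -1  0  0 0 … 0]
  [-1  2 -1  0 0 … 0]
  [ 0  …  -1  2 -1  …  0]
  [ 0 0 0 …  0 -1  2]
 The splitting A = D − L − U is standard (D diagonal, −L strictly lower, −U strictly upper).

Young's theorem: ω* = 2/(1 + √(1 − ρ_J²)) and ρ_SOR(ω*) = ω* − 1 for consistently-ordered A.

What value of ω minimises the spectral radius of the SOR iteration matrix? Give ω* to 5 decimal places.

B_J for the 169×169 system has eigenvalues cos(kπ/170); ρ_J = cos(π/170) = 0.99983.
root = sin(π/170) = 0.018479  (since 1−cos² = sin²).
Then 2/(1+√(1−ρ_J²)) = 2/(1+0.018479); ω* = 2/1.018479 = 1.96371.
Hence ρ(B_{ω*}) = 1.96371 − 1 = 0.96371.

ω* = 1.96371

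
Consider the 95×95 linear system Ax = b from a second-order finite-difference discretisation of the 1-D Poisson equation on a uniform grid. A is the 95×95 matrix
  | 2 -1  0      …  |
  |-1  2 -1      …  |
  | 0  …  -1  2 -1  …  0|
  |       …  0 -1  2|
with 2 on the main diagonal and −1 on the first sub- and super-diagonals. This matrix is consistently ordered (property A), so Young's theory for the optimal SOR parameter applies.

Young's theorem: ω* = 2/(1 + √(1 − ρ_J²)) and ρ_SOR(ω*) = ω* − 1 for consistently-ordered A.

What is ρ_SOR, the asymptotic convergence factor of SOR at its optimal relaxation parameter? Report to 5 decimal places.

½·tridiag(1,0,1) at n=95: λ_k = cos(kπ/96); max |λ| at k=1 ⇒ ρ_J = cos(π/96) ≈ 0.99946.
√(1−ρ_J²) = |sin(π/96)| = 0.032719
[ω*] 2 ÷ (1 + 0.032719) = 2 ÷ 1.032719 = 1.93664.
[ρ_SOR] ω* − 1 = 0.93664.

ρ_SOR = 0.93664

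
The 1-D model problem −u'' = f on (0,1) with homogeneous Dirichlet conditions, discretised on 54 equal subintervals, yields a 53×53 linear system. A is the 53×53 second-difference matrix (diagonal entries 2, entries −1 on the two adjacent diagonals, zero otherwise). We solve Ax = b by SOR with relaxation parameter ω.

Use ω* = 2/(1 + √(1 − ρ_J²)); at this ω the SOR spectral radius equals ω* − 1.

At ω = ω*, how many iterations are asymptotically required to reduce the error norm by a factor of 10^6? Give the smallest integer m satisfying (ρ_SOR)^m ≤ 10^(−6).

m = 119

With n=53, ρ(Jacobi) = cos(π/54) = 0.9983082.
1 − cos²(π/54) = sin²(π/54) ⇒ √(1−ρ_J²) = sin(π/54) = 0.0581448.
[ω*] 2 ÷ (1 + 0.0581448) = 2 ÷ 1.0581448 = 1.8901005.
ρ_SOR = ω* − 1 ≈ 0.8901005.
m ≥ 6·ln10 / (−ln 0.8901005) = 118.668; smallest integer m = 119.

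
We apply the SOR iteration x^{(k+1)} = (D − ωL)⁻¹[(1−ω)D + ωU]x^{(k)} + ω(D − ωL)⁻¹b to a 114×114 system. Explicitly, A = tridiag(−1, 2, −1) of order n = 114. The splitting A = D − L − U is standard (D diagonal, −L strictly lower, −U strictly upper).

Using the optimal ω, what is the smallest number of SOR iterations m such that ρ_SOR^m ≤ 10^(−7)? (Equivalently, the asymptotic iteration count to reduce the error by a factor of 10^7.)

m = 295

[ρ_J] n=114: ρ(B_J) = cos(π/(n+1)) = cos(π/115) = 0.9996269.
√(1−ρ_J²) simplifies to sin(π/115) = 0.0273148.
[ω*] 2 ÷ (1 + 0.0273148) = 2 ÷ 1.0273148 = 1.9468229.
[ρ_SOR] ω* − 1 = 0.9468229.
m ≥ 7·ln10 / (−ln 0.9468229) = 294.970; smallest integer m = 295.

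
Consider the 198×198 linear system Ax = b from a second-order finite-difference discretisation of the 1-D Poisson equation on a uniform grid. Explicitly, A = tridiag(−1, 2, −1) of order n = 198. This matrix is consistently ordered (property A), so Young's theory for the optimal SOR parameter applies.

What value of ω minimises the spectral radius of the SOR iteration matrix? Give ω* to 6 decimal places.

ω* = 1.968918

n=198: λ(B_J) = 1 − λ(A)/2 = cos(kπ/199); k=1 gives ρ_J = 0.999875.
root = sin(π/199) = 0.0157862  (since 1−cos² = sin²).
Then 2/(1+√(1−ρ_J²)) = 2/(1+0.0157862); ω* = 2/1.0157862 = 1.968918.
[ρ_SOR] ω* − 1 = 0.968918.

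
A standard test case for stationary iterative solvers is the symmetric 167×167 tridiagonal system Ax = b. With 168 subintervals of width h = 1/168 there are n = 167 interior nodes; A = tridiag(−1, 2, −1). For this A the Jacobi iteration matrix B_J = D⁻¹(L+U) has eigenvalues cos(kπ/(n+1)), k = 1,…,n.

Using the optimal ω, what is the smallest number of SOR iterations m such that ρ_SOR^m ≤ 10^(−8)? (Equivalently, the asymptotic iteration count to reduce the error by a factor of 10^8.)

m = 493

With n=167, ρ(Jacobi) = cos(π/168) = 0.9998252.
√(1−ρ_J²) = |sin(π/168)| = 0.0186989
Then 2/(1+√(1−ρ_J²)) = 2/(1+0.0186989); ω* = 2/1.0186989 = 1.9632887.
ρ(B_{ω*}) = ω*−1 = 0.9632887
Need (0.9632887)^m ≤ 10^(−8): m ≥ 8·ln10/|ln 0.9632887| = 18.4207/0.0374021 = 492.504 ⇒ m = 493.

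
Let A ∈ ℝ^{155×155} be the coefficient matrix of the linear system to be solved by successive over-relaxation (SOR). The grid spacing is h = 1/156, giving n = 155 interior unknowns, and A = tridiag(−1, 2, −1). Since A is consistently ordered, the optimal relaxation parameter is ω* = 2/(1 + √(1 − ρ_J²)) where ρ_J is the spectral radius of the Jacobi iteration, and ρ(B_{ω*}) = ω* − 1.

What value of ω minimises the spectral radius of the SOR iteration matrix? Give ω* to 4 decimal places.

spectrum of D⁻¹(L+U) = {cos(kπ/156) : 1≤k≤155}; ρ_J = cos(π/156) = 0.9998.
√(1 − cos²(π/156)) = sin(π/156) ≈ 0.02014.
ω* = 2/(1+0.02014) = 1.9605
Hence ρ(B_{ω*}) = 1.9605 − 1 = 0.9605.

ω* = 1.9605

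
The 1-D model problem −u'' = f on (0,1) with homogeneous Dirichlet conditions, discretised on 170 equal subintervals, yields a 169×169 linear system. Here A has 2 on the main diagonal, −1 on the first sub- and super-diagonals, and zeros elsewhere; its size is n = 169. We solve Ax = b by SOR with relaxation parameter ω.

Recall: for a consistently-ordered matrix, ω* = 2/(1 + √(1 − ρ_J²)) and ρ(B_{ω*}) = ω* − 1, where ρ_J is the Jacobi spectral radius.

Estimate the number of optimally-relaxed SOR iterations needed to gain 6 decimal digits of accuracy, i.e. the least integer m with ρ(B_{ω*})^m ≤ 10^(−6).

m = 374

With n=169, ρ(Jacobi) = cos(π/170) = 0.9998293.
1 − cos²(π/170) = sin²(π/170) ⇒ √(1−ρ_J²) = sin(π/170) = 0.0184789.
ω* = 2 / (1 + 0.0184789) = 2 / 1.0184789 ≈ 1.9637127.
ρ_SOR = ω* − 1 = 1.9637127 − 1 = 0.9637127.
Need (0.9637127)^m ≤ 10^(−6): m ≥ 6·ln10/|ln 0.9637127| = 13.8155/0.0369621 = 373.775 ⇒ m = 374.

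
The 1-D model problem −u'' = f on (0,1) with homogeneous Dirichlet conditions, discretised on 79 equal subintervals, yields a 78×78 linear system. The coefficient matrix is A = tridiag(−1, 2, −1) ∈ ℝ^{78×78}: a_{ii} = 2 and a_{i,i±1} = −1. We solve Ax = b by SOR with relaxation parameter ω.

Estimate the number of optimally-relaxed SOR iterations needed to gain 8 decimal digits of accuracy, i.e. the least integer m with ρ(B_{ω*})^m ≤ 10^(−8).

m = 232

ρ_J = max_k |cos(kπ/79)| = cos(π/79) = 0.9992094
1 − cos²(π/79) = sin²(π/79) ⇒ √(1−ρ_J²) = sin(π/79) = 0.0397565.
ω* = 2/(1 + 0.0397565) = 2/1.0397565 = 1.9235273.
ρ_SOR = ω* − 1 ≈ 0.9235273.
m ≥ 8·ln10 / (−ln 0.9235273) = 231.547; smallest integer m = 232.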